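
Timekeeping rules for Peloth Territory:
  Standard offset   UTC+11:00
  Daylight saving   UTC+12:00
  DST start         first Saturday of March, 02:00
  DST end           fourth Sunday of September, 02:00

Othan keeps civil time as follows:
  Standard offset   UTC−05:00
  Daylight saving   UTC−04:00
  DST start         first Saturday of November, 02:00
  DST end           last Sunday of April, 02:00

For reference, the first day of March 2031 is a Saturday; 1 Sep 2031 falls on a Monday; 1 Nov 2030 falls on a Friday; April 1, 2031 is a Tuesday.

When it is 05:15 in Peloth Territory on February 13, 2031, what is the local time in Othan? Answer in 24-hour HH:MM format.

14:15

1 March 2031 is a Saturday, so the first Saturday is March 1.
1 September 2031 is a Monday, so the first Sunday is September 7 and the fourth is September 28.
Daylight saving runs 1 March – 28 September; February 13, 2031 is outside that window, so Peloth Territory is on standard time at UTC+11:00.
05:15 Peloth Territory − 11h = 18:15 UTC (rolling into the previous day, 12 February 2031).
1 November 2030 is a Friday, so the first Saturday is November 2.
1 April 2031 is a Tuesday, so Sundays fall on 6, 13, 20, 27; the last is April 27.
At the standard offset (UTC−05:00), 18:15 UTC − 5h = 13:15 Othan standard time.
The standard-time date in Othan, February 12, 2031, lies within the daylight-saving period (2 November 2030 – 27 April 2031), so Othan is on daylight time, UTC−04:00.
18:15 UTC − 4h = 14:15 Othan.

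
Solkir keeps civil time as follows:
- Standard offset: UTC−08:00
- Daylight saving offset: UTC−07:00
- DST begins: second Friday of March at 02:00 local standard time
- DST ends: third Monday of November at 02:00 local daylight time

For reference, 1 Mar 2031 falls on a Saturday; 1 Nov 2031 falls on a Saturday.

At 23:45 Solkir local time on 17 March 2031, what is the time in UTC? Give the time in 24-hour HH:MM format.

06:45

1 March 2031 is a Saturday, so the first Friday is March 7 and the second is March 14.
1 November 2031 is a Saturday, so the first Monday is November 3 and the third is November 17.
17 March 2031 lies within the daylight-saving period (14 March – 17 November), so Solkir is on daylight time, UTC−07:00.
23:45 local + 7h = 06:45 UTC (rolling into the next day, 18 March 2031).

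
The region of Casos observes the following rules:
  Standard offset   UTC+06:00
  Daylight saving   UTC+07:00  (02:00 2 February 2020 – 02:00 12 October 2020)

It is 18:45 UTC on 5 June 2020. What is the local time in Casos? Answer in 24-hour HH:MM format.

At the standard offset (UTC+06:00), 18:45 UTC + 6h = 00:45 Casos standard time (rolling into the next day, 6 June 2020).
Daylight saving runs 2 February – 12 October; the standard-time date in Casos, 6 June 2020, is inside that window, so Casos is at UTC+07:00.
18:45 UTC + 7h = 01:45 local (rolling into the next day, 6 June 2020).

01:45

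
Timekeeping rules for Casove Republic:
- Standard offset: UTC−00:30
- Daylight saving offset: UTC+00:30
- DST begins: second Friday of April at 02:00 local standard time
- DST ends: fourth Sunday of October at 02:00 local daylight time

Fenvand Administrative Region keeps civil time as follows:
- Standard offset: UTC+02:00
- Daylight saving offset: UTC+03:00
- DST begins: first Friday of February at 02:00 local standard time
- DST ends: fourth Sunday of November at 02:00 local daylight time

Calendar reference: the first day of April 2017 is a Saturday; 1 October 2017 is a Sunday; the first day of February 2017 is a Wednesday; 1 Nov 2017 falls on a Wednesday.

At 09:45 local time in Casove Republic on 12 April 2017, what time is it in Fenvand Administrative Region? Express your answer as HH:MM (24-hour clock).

13:15

1 April 2017 is a Saturday, so the first Friday is April 7 and the second is April 14.
1 October 2017 is a Sunday, so the first Sunday is October 1 and the fourth is October 22.
12 April 2017 is outside the daylight-saving period (14 April – 22 October), so Casove Republic is on standard time, UTC−00:30.
09:45 Casove Republic + 0h30m = 10:15 UTC.
1 February 2017 is a Wednesday, so the first Friday is February 3.
1 November 2017 is a Wednesday, so the first Sunday is November 5 and the fourth is November 26.
At the standard offset (UTC+02:00), 10:15 UTC + 2h = 12:15 Fenvand Administrative Region standard time.
The standard-time date in Fenvand Administrative Region, 12 April 2017, lies within the daylight-saving period (3 February – 26 November), so Fenvand Administrative Region is on daylight time, UTC+03:00.
10:15 UTC + 3h = 13:15 Fenvand Administrative Region.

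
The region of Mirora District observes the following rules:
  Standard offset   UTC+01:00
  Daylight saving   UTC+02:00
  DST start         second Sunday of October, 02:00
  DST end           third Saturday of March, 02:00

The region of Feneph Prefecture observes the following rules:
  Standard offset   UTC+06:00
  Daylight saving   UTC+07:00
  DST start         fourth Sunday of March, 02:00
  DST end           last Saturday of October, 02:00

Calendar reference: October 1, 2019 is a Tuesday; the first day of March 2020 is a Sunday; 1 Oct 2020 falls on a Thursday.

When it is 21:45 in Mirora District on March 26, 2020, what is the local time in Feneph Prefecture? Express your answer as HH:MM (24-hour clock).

1 October 2019 is a Tuesday, so the first Sunday is October 6 and the second is October 13.
1 March 2020 is a Sunday, so the first Saturday is March 7 and the third is March 21.
March 26, 2020 does not fall between 13 October 2019 and 21 March 2020, so daylight saving is not in effect and Mirora District is at UTC+01:00.
21:45 Mirora District − 1h = 20:45 UTC.
1 March 2020 is a Sunday, so the first Sunday is March 1 and the fourth is March 22.
1 October 2020 is a Thursday, so Saturdays fall on 3, 10, 17, 24, 31; the last is October 31.
At the standard offset (UTC+06:00), 20:45 UTC + 6h = 02:45 Feneph Prefecture standard time (rolling into the next day, 27 March 2020).
Daylight saving runs 22 March – 31 October; the standard-time date in Feneph Prefecture, March 27, 2020, is inside that window, so Feneph Prefecture is at UTC+07:00.
20:45 UTC + 7h = 03:45 Feneph Prefecture (rolling into the next day, 27 March 2020).

03:45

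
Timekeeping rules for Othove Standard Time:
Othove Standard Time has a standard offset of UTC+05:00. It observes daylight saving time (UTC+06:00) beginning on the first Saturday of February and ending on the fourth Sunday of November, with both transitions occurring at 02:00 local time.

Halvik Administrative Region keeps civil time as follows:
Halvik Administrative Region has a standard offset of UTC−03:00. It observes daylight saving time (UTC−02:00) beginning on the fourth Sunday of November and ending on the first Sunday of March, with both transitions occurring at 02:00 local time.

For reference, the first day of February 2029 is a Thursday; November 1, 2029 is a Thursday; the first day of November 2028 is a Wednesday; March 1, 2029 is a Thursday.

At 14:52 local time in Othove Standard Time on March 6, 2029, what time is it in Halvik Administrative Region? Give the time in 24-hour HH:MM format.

05:52

1 February 2029 is a Thursday, so the first Saturday is February 3.
1 November 2029 is a Thursday, so the first Sunday is November 4 and the fourth is November 25.
Daylight saving runs 3 February – 25 November; March 6, 2029 is inside that window, so Othove Standard Time is at UTC+06:00.
14:52 Othove Standard Time − 6h = 08:52 UTC.
1 November 2028 is a Wednesday, so the first Sunday is November 5 and the fourth is November 26.
1 March 2029 is a Thursday, so the first Sunday is March 4.
At the standard offset (UTC−03:00), 08:52 UTC − 3h = 05:52 Halvik Administrative Region standard time.
The standard-time date in Halvik Administrative Region, March 6, 2029, does not fall between 26 November 2028 and 4 March 2029, so daylight saving is not in effect and Halvik Administrative Region is at UTC−03:00.
08:52 UTC − 3h = 05:52 Halvik Administrative Region.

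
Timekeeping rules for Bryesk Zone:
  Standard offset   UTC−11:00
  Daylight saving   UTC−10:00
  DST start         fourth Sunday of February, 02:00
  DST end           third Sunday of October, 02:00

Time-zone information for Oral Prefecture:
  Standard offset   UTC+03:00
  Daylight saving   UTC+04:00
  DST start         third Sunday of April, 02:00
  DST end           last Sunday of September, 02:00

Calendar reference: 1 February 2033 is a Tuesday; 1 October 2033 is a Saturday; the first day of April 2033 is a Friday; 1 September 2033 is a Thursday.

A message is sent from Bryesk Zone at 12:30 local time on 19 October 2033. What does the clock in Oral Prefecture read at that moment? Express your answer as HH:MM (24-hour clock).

02:30

1 February 2033 is a Tuesday, so the first Sunday is February 6 and the fourth is February 27.
1 October 2033 is a Saturday, so the first Sunday is October 2 and the third is October 16.
Daylight saving runs 27 February – 16 October; 19 October 2033 is outside that window, so Bryesk Zone is on standard time at UTC−11:00.
12:30 Bryesk Zone + 11h = 23:30 UTC.
1 April 2033 is a Friday, so the first Sunday is April 3 and the third is April 17.
1 September 2033 is a Thursday, so Sundays fall on 4, 11, 18, 25; the last is September 25.
At the standard offset (UTC+03:00), 23:30 UTC + 3h = 02:30 Oral Prefecture standard time (rolling into the next day, 20 October 2033).
The standard-time date in Oral Prefecture, 20 October 2033, is outside the daylight-saving period (17 April – 25 September), so Oral Prefecture is on standard time, UTC+03:00.
23:30 UTC + 3h = 02:30 Oral Prefecture (rolling into the next day, 20 October 2033).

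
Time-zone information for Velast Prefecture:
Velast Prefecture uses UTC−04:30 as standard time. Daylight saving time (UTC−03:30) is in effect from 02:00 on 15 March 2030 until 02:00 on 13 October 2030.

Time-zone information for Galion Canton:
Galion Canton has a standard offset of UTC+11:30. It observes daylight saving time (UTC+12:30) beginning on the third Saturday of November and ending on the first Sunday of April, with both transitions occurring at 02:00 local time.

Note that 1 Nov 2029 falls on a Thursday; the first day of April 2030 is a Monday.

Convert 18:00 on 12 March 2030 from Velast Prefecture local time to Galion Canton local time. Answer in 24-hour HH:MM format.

12 March 2030 does not fall between 15 March and 13 October, so daylight saving is not in effect and Velast Prefecture is at UTC−04:30.
18:00 Velast Prefecture + 4h30m = 22:30 UTC.
1 November 2029 is a Thursday, so the first Saturday is November 3 and the third is November 17.
1 April 2030 is a Monday, so the first Sunday is April 7.
At the standard offset (UTC+11:30), 22:30 UTC + 11h30m = 10:00 Galion Canton standard time (rolling into the next day, 13 March 2030).
The standard-time date in Galion Canton, 13 March 2030, lies within the daylight-saving period (17 November 2029 – 7 April 2030), so Galion Canton is on daylight time, UTC+12:30.
22:30 UTC + 12h30m = 11:00 Galion Canton (rolling into the next day, 13 March 2030).

11:00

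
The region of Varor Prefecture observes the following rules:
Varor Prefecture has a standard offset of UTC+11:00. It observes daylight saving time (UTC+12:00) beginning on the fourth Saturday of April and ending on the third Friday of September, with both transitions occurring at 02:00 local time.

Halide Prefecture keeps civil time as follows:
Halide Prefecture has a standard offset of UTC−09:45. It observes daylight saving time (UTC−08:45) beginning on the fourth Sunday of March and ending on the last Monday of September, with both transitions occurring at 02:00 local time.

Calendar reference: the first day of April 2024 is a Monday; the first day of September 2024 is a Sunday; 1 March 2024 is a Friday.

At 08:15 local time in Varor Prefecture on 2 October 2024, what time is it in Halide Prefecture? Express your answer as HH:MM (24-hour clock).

1 April 2024 is a Monday, so the first Saturday is April 6 and the fourth is April 27.
1 September 2024 is a Sunday, so the first Friday is September 6 and the third is September 20.
Daylight saving runs 27 April – 20 September; 2 October 2024 is outside that window, so Varor Prefecture is on standard time at UTC+11:00.
08:15 Varor Prefecture − 11h = 21:15 UTC (rolling into the previous day, 1 October 2024).
1 March 2024 is a Friday, so the first Sunday is March 3 and the fourth is March 24.
1 September 2024 is a Sunday, so Mondays fall on 2, 9, 16, 23, 30; the last is September 30.
At the standard offset (UTC−09:45), 21:15 UTC − 9h45m = 11:30 Halide Prefecture standard time.
The standard-time date in Halide Prefecture, 1 October 2024, does not fall between 24 March and 30 September, so daylight saving is not in effect and Halide Prefecture is at UTC−09:45.
21:15 UTC − 9h45m = 11:30 Halide Prefecture.

11:30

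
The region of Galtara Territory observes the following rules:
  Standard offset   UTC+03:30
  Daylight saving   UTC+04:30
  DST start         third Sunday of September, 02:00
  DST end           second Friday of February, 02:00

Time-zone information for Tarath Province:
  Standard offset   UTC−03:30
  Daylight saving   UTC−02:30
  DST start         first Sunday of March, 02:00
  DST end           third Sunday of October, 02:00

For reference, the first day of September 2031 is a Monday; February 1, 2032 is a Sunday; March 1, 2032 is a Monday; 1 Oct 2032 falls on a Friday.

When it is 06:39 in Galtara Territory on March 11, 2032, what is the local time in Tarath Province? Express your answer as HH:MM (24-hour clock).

00:39

1 September 2031 is a Monday, so the first Sunday is September 7 and the third is September 21.
1 February 2032 is a Sunday, so the first Friday is February 6 and the second is February 13.
March 11, 2032 is outside the daylight-saving period (21 September 2031 – 13 February 2032), so Galtara Territory is on standard time, UTC+03:30.
06:39 Galtara Territory − 3h30m = 03:09 UTC.
1 March 2032 is a Monday, so the first Sunday is March 7.
1 October 2032 is a Friday, so the first Sunday is October 3 and the third is October 17.
At the standard offset (UTC−03:30), 03:09 UTC − 3h30m = 23:39 Tarath Province standard time (rolling into the previous day, 10 March 2032).
The standard-time date in Tarath Province, March 10, 2032, falls between 7 March and 17 October, so daylight saving is in effect and Tarath Province is at UTC−02:30.
03:09 UTC − 2h30m = 00:39 Tarath Province.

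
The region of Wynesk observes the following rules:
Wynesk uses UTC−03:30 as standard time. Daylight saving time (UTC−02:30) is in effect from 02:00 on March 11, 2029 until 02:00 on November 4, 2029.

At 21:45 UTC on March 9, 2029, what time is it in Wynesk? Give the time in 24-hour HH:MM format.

18:15

At the standard offset (UTC−03:30), 21:45 UTC − 3h30m = 18:15 Wynesk standard time.
Daylight saving runs 11 March – 4 November; the standard-time date in Wynesk, March 9, 2029, is outside that window, so Wynesk is on standard time at UTC−03:30.
21:45 UTC − 3h30m = 18:15 local.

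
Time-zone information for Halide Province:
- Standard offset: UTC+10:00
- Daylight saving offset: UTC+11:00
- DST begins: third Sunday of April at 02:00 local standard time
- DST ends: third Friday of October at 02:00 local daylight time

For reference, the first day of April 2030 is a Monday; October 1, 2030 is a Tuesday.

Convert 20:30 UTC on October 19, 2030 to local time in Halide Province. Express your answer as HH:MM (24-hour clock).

1 April 2030 is a Monday, so the first Sunday is April 7 and the third is April 21.
1 October 2030 is a Tuesday, so the first Friday is October 4 and the third is October 18.
At the standard offset (UTC+10:00), 20:30 UTC + 10h = 06:30 Halide Province standard time (rolling into the next day, 20 October 2030).
The standard-time date in Halide Province, October 20, 2030, does not fall between 21 April and 18 October, so daylight saving is not in effect and Halide Province is at UTC+10:00.
20:30 UTC + 10h = 06:30 local (rolling into the next day, 20 October 2030).

06:30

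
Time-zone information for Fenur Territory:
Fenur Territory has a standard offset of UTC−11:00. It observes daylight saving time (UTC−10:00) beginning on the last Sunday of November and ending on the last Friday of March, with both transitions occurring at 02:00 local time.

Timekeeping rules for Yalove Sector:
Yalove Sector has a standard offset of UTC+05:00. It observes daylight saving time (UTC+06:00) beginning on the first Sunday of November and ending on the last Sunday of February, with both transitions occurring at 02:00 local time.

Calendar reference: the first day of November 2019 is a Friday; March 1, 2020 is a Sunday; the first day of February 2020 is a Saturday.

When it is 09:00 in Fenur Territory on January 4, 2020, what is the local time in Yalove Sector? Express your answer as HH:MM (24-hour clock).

01:00

1 November 2019 is a Friday, so Sundays fall on 3, 10, 17, 24; the last is November 24.
1 March 2020 is a Sunday, so Fridays fall on 6, 13, 20, 27; the last is March 27.
January 4, 2020 falls between 24 November 2019 and 27 March 2020, so daylight saving is in effect and Fenur Territory is at UTC−10:00.
09:00 Fenur Territory + 10h = 19:00 UTC.
1 November 2019 is a Friday, so the first Sunday is November 3.
1 February 2020 is a Saturday, so Sundays fall on 2, 9, 16, 23; the last is February 23.
At the standard offset (UTC+05:00), 19:00 UTC + 5h = 00:00 Yalove Sector standard time (rolling into the next day, 5 January 2020).
Daylight saving runs 3 November 2019 – 23 February 2020; the standard-time date in Yalove Sector, January 5, 2020, is inside that window, so Yalove Sector is at UTC+06:00.
19:00 UTC + 6h = 01:00 Yalove Sector (rolling into the next day, 5 January 2020).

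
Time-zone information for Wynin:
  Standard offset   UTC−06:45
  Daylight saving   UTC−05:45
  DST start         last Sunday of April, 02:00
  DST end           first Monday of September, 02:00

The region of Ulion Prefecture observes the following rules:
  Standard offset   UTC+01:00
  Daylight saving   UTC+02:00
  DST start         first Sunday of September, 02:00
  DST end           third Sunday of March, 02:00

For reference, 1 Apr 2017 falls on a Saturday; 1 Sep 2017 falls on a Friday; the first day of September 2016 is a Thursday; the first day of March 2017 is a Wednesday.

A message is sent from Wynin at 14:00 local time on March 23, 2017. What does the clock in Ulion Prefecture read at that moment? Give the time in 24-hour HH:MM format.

1 April 2017 is a Saturday, so Sundays fall on 2, 9, 16, 23, 30; the last is April 30.
1 September 2017 is a Friday, so the first Monday is September 4.
Daylight saving runs 30 April – 4 September; March 23, 2017 is outside that window, so Wynin is on standard time at UTC−06:45.
14:00 Wynin + 6h45m = 20:45 UTC.
1 September 2016 is a Thursday, so the first Sunday is September 4.
1 March 2017 is a Wednesday, so the first Sunday is March 5 and the third is March 19.
At the standard offset (UTC+01:00), 20:45 UTC + 1h = 21:45 Ulion Prefecture standard time.
The standard-time date in Ulion Prefecture, March 23, 2017, does not fall between 4 September 2016 and 19 March 2017, so daylight saving is not in effect and Ulion Prefecture is at UTC+01:00.
20:45 UTC + 1h = 21:45 Ulion Prefecture.

21:45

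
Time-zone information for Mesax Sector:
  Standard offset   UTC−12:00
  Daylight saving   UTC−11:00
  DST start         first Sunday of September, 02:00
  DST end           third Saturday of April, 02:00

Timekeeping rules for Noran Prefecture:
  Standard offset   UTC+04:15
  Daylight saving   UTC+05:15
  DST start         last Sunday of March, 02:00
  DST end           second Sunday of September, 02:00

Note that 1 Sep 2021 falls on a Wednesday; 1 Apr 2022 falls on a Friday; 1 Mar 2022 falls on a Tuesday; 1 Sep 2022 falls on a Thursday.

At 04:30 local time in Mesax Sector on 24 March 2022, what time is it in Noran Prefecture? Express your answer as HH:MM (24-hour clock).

19:45

1 September 2021 is a Wednesday, so the first Sunday is September 5.
1 April 2022 is a Friday, so the first Saturday is April 2 and the third is April 16.
24 March 2022 falls between 5 September 2021 and 16 April 2022, so daylight saving is in effect and Mesax Sector is at UTC−11:00.
04:30 Mesax Sector + 11h = 15:30 UTC.
1 March 2022 is a Tuesday, so Sundays fall on 6, 13, 20, 27; the last is March 27.
1 September 2022 is a Thursday, so the first Sunday is September 4 and the second is September 11.
At the standard offset (UTC+04:15), 15:30 UTC + 4h15m = 19:45 Noran Prefecture standard time.
The standard-time date in Noran Prefecture, 24 March 2022, does not fall between 27 March and 11 September, so daylight saving is not in effect and Noran Prefecture is at UTC+04:15.
15:30 UTC + 4h15m = 19:45 Noran Prefecture.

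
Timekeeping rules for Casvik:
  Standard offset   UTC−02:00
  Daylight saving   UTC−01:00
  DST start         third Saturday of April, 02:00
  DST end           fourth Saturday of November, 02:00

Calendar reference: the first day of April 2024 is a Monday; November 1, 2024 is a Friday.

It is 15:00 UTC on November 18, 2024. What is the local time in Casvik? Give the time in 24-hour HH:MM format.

1 April 2024 is a Monday, so the first Saturday is April 6 and the third is April 20.
1 November 2024 is a Friday, so the first Saturday is November 2 and the fourth is November 23.
At the standard offset (UTC−02:00), 15:00 UTC − 2h = 13:00 Casvik standard time.
The standard-time date in Casvik, November 18, 2024, falls between 20 April and 23 November, so daylight saving is in effect and Casvik is at UTC−01:00.
15:00 UTC − 1h = 14:00 local.

14:00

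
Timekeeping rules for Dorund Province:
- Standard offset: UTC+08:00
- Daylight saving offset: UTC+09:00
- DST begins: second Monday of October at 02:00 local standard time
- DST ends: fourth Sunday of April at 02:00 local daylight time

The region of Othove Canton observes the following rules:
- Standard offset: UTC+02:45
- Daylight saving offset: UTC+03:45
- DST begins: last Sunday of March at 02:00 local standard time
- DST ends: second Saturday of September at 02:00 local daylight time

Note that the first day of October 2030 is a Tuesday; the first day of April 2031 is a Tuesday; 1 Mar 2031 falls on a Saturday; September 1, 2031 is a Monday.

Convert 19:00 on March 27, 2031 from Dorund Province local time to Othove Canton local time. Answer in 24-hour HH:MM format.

12:45

1 October 2030 is a Tuesday, so the first Monday is October 7 and the second is October 14.
1 April 2031 is a Tuesday, so the first Sunday is April 6 and the fourth is April 27.
March 27, 2031 lies within the daylight-saving period (14 October 2030 – 27 April 2031), so Dorund Province is on daylight time, UTC+09:00.
19:00 Dorund Province − 9h = 10:00 UTC.
1 March 2031 is a Saturday, so Sundays fall on 2, 9, 16, 23, 30; the last is March 30.
1 September 2031 is a Monday, so the first Saturday is September 6 and the second is September 13.
At the standard offset (UTC+02:45), 10:00 UTC + 2h45m = 12:45 Othove Canton standard time.
The standard-time date in Othove Canton, March 27, 2031, does not fall between 30 March and 13 September, so daylight saving is not in effect and Othove Canton is at UTC+02:45.
10:00 UTC + 2h45m = 12:45 Othove Canton.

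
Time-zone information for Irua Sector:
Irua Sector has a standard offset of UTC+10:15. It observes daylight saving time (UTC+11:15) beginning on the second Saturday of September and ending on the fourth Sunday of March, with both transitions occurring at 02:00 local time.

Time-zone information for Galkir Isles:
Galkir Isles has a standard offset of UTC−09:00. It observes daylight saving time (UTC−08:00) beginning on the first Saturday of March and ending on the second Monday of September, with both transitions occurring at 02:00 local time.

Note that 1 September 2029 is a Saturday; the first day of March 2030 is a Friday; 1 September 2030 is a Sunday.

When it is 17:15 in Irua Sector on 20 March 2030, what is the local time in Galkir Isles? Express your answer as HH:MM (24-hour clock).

22:00

1 September 2029 is a Saturday, so the first Saturday is September 1 and the second is September 8.
1 March 2030 is a Friday, so the first Sunday is March 3 and the fourth is March 24.
20 March 2030 lies within the daylight-saving period (8 September 2029 – 24 March 2030), so Irua Sector is on daylight time, UTC+11:15.
17:15 Irua Sector − 11h15m = 06:00 UTC.
1 March 2030 is a Friday, so the first Saturday is March 2.
1 September 2030 is a Sunday, so the first Monday is September 2 and the second is September 9.
At the standard offset (UTC−09:00), 06:00 UTC − 9h = 21:00 Galkir Isles standard time (rolling into the previous day, 19 March 2030).
Daylight saving runs 2 March – 9 September; the standard-time date in Galkir Isles, 19 March 2030, is inside that window, so Galkir Isles is at UTC−08:00.
06:00 UTC − 8h = 22:00 Galkir Isles (rolling into the previous day, 19 March 2030).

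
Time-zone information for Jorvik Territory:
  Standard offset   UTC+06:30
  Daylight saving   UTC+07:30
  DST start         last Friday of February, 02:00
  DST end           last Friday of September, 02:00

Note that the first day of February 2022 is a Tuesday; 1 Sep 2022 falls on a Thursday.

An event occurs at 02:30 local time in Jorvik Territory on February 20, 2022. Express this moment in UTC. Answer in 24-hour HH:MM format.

20:00

1 February 2022 is a Tuesday, so Fridays fall on 4, 11, 18, 25; the last is February 25.
1 September 2022 is a Thursday, so Fridays fall on 2, 9, 16, 23, 30; the last is September 30.
February 20, 2022 is outside the daylight-saving period (25 February – 30 September), so Jorvik Territory is on standard time, UTC+06:30.
02:30 local − 6h30m = 20:00 UTC (rolling into the previous day, 19 February 2022).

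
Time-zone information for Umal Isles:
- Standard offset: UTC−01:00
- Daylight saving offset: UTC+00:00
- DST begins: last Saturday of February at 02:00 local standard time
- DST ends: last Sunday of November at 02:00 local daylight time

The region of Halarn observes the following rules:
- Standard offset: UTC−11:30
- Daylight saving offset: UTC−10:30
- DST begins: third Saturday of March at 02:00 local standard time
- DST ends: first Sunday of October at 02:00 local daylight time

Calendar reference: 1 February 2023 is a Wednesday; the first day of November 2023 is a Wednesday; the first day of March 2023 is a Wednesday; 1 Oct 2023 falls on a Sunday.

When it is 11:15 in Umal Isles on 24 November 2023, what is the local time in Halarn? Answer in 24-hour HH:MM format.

1 February 2023 is a Wednesday, so Saturdays fall on 4, 11, 18, 25; the last is February 25.
1 November 2023 is a Wednesday, so Sundays fall on 5, 12, 19, 26; the last is November 26.
24 November 2023 falls between 25 February and 26 November, so daylight saving is in effect and Umal Isles is at UTC+00:00.
11:15 Umal Isles − 0h = 11:15 UTC.
1 March 2023 is a Wednesday, so the first Saturday is March 4 and the third is March 18.
1 October 2023 is a Sunday, so the first Sunday is October 1.
At the standard offset (UTC−11:30), 11:15 UTC − 11h30m = 23:45 Halarn standard time (rolling into the previous day, 23 November 2023).
Daylight saving runs 18 March – 1 October; the standard-time date in Halarn, 23 November 2023, is outside that window, so Halarn is on standard time at UTC−11:30.
11:15 UTC − 11h30m = 23:45 Halarn (rolling into the previous day, 23 November 2023).

23:45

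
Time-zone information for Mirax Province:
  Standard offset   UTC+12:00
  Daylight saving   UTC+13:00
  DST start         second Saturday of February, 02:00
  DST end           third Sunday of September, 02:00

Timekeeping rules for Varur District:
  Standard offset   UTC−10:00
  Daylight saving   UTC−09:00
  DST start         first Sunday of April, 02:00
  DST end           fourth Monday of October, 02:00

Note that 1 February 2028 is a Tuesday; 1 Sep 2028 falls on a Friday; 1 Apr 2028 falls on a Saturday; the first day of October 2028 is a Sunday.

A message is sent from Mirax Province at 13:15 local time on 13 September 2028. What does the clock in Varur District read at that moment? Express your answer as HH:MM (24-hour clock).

15:15

1 February 2028 is a Tuesday, so the first Saturday is February 5 and the second is February 12.
1 September 2028 is a Friday, so the first Sunday is September 3 and the third is September 17.
Daylight saving runs 12 February – 17 September; 13 September 2028 is inside that window, so Mirax Province is at UTC+13:00.
13:15 Mirax Province − 13h = 00:15 UTC.
1 April 2028 is a Saturday, so the first Sunday is April 2.
1 October 2028 is a Sunday, so the first Monday is October 2 and the fourth is October 23.
At the standard offset (UTC−10:00), 00:15 UTC − 10h = 14:15 Varur District standard time (rolling into the previous day, 12 September 2028).
The standard-time date in Varur District, 12 September 2028, falls between 2 April and 23 October, so daylight saving is in effect and Varur District is at UTC−09:00.
00:15 UTC − 9h = 15:15 Varur District (rolling into the previous day, 12 September 2028).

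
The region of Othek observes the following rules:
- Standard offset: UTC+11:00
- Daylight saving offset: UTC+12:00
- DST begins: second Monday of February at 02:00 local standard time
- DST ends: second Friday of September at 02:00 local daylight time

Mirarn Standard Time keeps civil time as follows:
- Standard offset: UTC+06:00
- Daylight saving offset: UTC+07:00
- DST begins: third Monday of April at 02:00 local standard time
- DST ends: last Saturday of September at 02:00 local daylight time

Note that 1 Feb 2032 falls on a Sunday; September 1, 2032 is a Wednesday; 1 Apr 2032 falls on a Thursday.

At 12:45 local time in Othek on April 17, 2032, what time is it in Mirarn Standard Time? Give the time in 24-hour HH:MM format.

1 February 2032 is a Sunday, so the first Monday is February 2 and the second is February 9.
1 September 2032 is a Wednesday, so the first Friday is September 3 and the second is September 10.
April 17, 2032 lies within the daylight-saving period (9 February – 10 September), so Othek is on daylight time, UTC+12:00.
12:45 Othek − 12h = 00:45 UTC.
1 April 2032 is a Thursday, so the first Monday is April 5 and the third is April 19.
1 September 2032 is a Wednesday, so Saturdays fall on 4, 11, 18, 25; the last is September 25.
At the standard offset (UTC+06:00), 00:45 UTC + 6h = 06:45 Mirarn Standard Time standard time.
Daylight saving runs 19 April – 25 September; the standard-time date in Mirarn Standard Time, April 17, 2032, is outside that window, so Mirarn Standard Time is on standard time at UTC+06:00.
00:45 UTC + 6h = 06:45 Mirarn Standard Time.

06:45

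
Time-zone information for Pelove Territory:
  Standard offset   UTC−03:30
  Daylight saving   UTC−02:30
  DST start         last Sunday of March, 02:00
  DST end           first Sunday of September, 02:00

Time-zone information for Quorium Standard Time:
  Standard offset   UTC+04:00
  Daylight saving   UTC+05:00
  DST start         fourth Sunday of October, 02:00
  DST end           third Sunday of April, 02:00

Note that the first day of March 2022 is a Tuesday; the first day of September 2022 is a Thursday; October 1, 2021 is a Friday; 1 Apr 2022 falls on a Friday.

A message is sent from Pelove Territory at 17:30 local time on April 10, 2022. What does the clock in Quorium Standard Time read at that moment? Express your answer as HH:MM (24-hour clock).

01:00

1 March 2022 is a Tuesday, so Sundays fall on 6, 13, 20, 27; the last is March 27.
1 September 2022 is a Thursday, so the first Sunday is September 4.
Daylight saving runs 27 March – 4 September; April 10, 2022 is inside that window, so Pelove Territory is at UTC−02:30.
17:30 Pelove Territory + 2h30m = 20:00 UTC.
1 October 2021 is a Friday, so the first Sunday is October 3 and the fourth is October 24.
1 April 2022 is a Friday, so the first Sunday is April 3 and the third is April 17.
At the standard offset (UTC+04:00), 20:00 UTC + 4h = 00:00 Quorium Standard Time standard time (rolling into the next day, 11 April 2022).
Daylight saving runs 24 October 2021 – 17 April 2022; the standard-time date in Quorium Standard Time, April 11, 2022, is inside that window, so Quorium Standard Time is at UTC+05:00.
20:00 UTC + 5h = 01:00 Quorium Standard Time (rolling into the next day, 11 April 2022).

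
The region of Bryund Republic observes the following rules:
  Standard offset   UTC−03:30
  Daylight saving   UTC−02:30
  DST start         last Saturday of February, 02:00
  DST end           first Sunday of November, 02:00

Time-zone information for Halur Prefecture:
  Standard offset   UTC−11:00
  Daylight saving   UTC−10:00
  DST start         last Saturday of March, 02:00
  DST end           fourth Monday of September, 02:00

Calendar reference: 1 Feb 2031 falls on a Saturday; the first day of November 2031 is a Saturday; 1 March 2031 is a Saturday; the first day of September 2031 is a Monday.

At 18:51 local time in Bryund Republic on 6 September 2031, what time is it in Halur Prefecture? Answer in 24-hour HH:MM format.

11:21

1 February 2031 is a Saturday, so Saturdays fall on 1, 8, 15, 22; the last is February 22.
1 November 2031 is a Saturday, so the first Sunday is November 2.
Daylight saving runs 22 February – 2 November; 6 September 2031 is inside that window, so Bryund Republic is at UTC−02:30.
18:51 Bryund Republic + 2h30m = 21:21 UTC.
1 March 2031 is a Saturday, so Saturdays fall on 1, 8, 15, 22, 29; the last is March 29.
1 September 2031 is a Monday, so the first Monday is September 1 and the fourth is September 22.
At the standard offset (UTC−11:00), 21:21 UTC − 11h = 10:21 Halur Prefecture standard time.
The standard-time date in Halur Prefecture, 6 September 2031, falls between 29 March and 22 September, so daylight saving is in effect and Halur Prefecture is at UTC−10:00.
21:21 UTC − 10h = 11:21 Halur Prefecture.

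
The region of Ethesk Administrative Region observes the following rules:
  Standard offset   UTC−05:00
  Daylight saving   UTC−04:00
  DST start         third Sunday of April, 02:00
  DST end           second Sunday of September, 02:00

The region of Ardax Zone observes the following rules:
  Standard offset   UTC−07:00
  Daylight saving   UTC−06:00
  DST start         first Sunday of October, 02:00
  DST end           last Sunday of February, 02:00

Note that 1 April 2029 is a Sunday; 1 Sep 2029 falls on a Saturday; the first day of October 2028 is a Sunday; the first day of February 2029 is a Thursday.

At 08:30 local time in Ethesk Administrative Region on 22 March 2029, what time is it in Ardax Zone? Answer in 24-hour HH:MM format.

1 April 2029 is a Sunday, so the first Sunday is April 1 and the third is April 15.
1 September 2029 is a Saturday, so the first Sunday is September 2 and the second is September 9.
22 March 2029 does not fall between 15 April and 9 September, so daylight saving is not in effect and Ethesk Administrative Region is at UTC−05:00.
08:30 Ethesk Administrative Region + 5h = 13:30 UTC.
1 October 2028 is a Sunday, so the first Sunday is October 1.
1 February 2029 is a Thursday, so Sundays fall on 4, 11, 18, 25; the last is February 25.
At the standard offset (UTC−07:00), 13:30 UTC − 7h = 06:30 Ardax Zone standard time.
Daylight saving runs 1 October 2028 – 25 February 2029; the standard-time date in Ardax Zone, 22 March 2029, is outside that window, so Ardax Zone is on standard time at UTC−07:00.
13:30 UTC − 7h = 06:30 Ardax Zone.

06:30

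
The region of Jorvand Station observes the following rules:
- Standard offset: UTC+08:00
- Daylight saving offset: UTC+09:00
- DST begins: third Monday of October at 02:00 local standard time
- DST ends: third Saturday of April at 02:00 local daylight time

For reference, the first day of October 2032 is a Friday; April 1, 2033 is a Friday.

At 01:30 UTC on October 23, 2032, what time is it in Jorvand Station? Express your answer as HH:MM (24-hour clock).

10:30

1 October 2032 is a Friday, so the first Monday is October 4 and the third is October 18.
1 April 2033 is a Friday, so the first Saturday is April 2 and the third is April 16.
At the standard offset (UTC+08:00), 01:30 UTC + 8h = 09:30 Jorvand Station standard time.
The standard-time date in Jorvand Station, October 23, 2032, lies within the daylight-saving period (18 October 2032 – 16 April 2033), so Jorvand Station is on daylight time, UTC+09:00.
01:30 UTC + 9h = 10:30 local.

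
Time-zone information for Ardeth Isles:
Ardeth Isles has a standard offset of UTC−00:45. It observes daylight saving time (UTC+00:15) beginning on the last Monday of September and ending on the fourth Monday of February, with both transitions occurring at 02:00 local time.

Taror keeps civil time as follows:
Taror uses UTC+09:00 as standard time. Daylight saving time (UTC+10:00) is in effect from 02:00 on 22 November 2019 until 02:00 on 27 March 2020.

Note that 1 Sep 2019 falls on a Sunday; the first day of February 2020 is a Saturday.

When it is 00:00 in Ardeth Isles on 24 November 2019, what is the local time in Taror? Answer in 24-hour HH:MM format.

09:45

1 September 2019 is a Sunday, so Mondays fall on 2, 9, 16, 23, 30; the last is September 30.
1 February 2020 is a Saturday, so the first Monday is February 3 and the fourth is February 24.
Daylight saving runs 30 September 2019 – 24 February 2020; 24 November 2019 is inside that window, so Ardeth Isles is at UTC+00:15.
00:00 Ardeth Isles − 0h15m = 23:45 UTC (rolling into the previous day, 23 November 2019).
At the standard offset (UTC+09:00), 23:45 UTC + 9h = 08:45 Taror standard time (rolling into the next day, 24 November 2019).
Daylight saving runs 22 November 2019 – 27 March 2020; the standard-time date in Taror, 24 November 2019, is inside that window, so Taror is at UTC+10:00.
23:45 UTC + 10h = 09:45 Taror (rolling into the next day, 24 November 2019).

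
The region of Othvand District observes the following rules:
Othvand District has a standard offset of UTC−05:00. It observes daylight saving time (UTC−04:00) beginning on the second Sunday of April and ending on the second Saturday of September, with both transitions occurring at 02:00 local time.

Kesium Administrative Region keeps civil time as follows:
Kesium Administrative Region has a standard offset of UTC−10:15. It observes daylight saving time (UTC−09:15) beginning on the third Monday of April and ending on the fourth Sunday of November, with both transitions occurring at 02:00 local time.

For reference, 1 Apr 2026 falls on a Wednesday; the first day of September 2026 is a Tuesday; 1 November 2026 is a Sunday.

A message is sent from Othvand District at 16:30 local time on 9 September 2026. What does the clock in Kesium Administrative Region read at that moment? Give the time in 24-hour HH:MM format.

1 April 2026 is a Wednesday, so the first Sunday is April 5 and the second is April 12.
1 September 2026 is a Tuesday, so the first Saturday is September 5 and the second is September 12.
9 September 2026 lies within the daylight-saving period (12 April – 12 September), so Othvand District is on daylight time, UTC−04:00.
16:30 Othvand District + 4h = 20:30 UTC.
1 April 2026 is a Wednesday, so the first Monday is April 6 and the third is April 20.
1 November 2026 is a Sunday, so the first Sunday is November 1 and the fourth is November 22.
At the standard offset (UTC−10:15), 20:30 UTC − 10h15m = 10:15 Kesium Administrative Region standard time.
The standard-time date in Kesium Administrative Region, 9 September 2026, lies within the daylight-saving period (20 April – 22 November), so Kesium Administrative Region is on daylight time, UTC−09:15.
20:30 UTC − 9h15m = 11:15 Kesium Administrative Region.

11:15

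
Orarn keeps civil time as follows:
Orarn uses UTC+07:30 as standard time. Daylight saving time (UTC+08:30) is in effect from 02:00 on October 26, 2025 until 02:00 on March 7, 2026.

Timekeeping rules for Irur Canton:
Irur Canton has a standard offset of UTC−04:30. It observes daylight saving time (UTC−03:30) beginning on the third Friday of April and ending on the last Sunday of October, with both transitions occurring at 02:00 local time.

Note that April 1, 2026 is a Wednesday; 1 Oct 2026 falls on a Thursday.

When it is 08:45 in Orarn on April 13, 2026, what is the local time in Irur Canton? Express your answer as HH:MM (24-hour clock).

April 13, 2026 is outside the daylight-saving period (26 October 2025 – 7 March 2026), so Orarn is on standard time, UTC+07:30.
08:45 Orarn − 7h30m = 01:15 UTC.
1 April 2026 is a Wednesday, so the first Friday is April 3 and the third is April 17.
1 October 2026 is a Thursday, so Sundays fall on 4, 11, 18, 25; the last is October 25.
At the standard offset (UTC−04:30), 01:15 UTC − 4h30m = 20:45 Irur Canton standard time (rolling into the previous day, 12 April 2026).
The standard-time date in Irur Canton, April 12, 2026, is outside the daylight-saving period (17 April – 25 October), so Irur Canton is on standard time, UTC−04:30.
01:15 UTC − 4h30m = 20:45 Irur Canton (rolling into the previous day, 12 April 2026).

20:45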